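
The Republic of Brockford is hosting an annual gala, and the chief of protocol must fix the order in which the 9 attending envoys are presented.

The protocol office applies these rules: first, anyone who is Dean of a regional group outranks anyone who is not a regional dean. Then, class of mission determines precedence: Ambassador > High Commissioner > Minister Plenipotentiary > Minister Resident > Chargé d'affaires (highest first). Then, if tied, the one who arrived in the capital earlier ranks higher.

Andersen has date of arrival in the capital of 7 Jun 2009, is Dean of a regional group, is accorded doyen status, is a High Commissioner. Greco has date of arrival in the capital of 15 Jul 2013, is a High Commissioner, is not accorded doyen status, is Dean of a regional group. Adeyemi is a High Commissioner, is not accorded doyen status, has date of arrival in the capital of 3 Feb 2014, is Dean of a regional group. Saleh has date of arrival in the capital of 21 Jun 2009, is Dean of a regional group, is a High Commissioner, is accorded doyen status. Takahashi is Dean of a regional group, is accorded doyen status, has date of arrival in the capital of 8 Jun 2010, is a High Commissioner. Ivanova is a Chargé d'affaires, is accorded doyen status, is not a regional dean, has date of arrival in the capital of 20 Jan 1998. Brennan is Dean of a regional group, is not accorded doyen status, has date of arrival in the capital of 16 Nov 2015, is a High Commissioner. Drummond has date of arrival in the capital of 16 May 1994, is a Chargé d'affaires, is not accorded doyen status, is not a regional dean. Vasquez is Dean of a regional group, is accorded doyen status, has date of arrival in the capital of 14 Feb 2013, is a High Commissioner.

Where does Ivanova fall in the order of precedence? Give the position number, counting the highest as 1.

9

By the first rule: Andersen, Saleh, Takahashi, Vasquez, Greco, Adeyemi and Brennan (each Dean of a regional group); then Drummond and Ivanova (both not a regional dean).
Andersen, Saleh, Takahashi, Vasquez, Greco, Adeyemi and Brennan are each High Commissioner, so the next rule applies.
Among Andersen, Saleh, Takahashi, Vasquez, Greco, Adeyemi and Brennan, by date of arrival in the capital (earlier first): Andersen (7 Jun 2009) before Saleh (21 Jun 2009) before Takahashi (8 Jun 2010) before Vasquez (14 Feb 2013) before Greco (15 Jul 2013) before Adeyemi (3 Feb 2014) before Brennan (16 Nov 2015).
Drummond and Ivanova are each Chargé d'affaires, so the next rule applies.
Among Drummond and Ivanova, by date of arrival in the capital (earlier first): Drummond (16 May 1994) before Ivanova (20 Jan 1998).
Order: Andersen, Saleh, Takahashi, Vasquez, Greco, Adeyemi, Brennan, Drummond, Ivanova. So position 9.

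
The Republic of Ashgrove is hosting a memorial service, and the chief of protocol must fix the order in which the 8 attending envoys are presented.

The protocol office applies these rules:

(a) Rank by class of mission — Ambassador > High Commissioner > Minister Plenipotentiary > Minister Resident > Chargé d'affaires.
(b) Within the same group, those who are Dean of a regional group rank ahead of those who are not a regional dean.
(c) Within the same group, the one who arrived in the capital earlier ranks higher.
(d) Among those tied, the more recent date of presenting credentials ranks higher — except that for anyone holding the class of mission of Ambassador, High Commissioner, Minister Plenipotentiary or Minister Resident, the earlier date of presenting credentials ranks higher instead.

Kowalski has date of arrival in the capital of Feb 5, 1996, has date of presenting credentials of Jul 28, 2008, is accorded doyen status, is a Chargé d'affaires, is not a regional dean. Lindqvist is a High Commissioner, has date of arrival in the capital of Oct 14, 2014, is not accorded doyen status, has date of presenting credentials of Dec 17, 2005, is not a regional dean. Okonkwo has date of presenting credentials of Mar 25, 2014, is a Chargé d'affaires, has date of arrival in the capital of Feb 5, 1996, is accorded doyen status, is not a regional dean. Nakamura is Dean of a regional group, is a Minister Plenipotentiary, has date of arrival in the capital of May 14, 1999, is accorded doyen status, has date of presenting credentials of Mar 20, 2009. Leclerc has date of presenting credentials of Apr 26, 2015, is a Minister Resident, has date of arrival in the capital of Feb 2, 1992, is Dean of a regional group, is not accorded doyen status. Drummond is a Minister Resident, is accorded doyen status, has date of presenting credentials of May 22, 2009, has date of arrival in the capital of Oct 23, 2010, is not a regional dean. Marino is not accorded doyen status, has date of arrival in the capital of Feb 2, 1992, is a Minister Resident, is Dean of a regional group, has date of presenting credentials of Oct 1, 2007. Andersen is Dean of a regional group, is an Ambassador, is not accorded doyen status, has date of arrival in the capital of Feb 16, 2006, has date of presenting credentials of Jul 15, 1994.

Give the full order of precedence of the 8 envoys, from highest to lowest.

By class of mission: Andersen (Ambassador); then Lindqvist (High Commissioner); then Nakamura (Minister Plenipotentiary); then Marino, Leclerc and Drummond (Minister Resident); then Okonkwo and Kowalski (Chargé d'affaires).
Among Marino, Leclerc and Drummond, Dean of a regional group before not a regional dean: Marino and Leclerc (Dean of a regional group) before Drummond (not a regional dean).
Marino and Leclerc both have date of arrival in the capital Feb 2, 1992, so the next rule applies.
Among Marino and Leclerc, by date of presenting credentials (earlier first) (reversed rule for this group): Marino (Oct 1, 2007) before Leclerc (Apr 26, 2015).
Okonkwo and Kowalski are each not a regional dean, so the next rule applies.
Okonkwo and Kowalski both have date of arrival in the capital Feb 5, 1996, so the next rule applies.
Among Okonkwo and Kowalski, by date of presenting credentials (later first): Okonkwo (Mar 25, 2014) before Kowalski (Jul 28, 2008).
Full order: Andersen, Lindqvist, Nakamura, Marino, Leclerc, Drummond, Okonkwo, Kowalski.

Andersen, Lindqvist, Nakamura, Marino, Leclerc, Drummond, Okonkwo, Kowalski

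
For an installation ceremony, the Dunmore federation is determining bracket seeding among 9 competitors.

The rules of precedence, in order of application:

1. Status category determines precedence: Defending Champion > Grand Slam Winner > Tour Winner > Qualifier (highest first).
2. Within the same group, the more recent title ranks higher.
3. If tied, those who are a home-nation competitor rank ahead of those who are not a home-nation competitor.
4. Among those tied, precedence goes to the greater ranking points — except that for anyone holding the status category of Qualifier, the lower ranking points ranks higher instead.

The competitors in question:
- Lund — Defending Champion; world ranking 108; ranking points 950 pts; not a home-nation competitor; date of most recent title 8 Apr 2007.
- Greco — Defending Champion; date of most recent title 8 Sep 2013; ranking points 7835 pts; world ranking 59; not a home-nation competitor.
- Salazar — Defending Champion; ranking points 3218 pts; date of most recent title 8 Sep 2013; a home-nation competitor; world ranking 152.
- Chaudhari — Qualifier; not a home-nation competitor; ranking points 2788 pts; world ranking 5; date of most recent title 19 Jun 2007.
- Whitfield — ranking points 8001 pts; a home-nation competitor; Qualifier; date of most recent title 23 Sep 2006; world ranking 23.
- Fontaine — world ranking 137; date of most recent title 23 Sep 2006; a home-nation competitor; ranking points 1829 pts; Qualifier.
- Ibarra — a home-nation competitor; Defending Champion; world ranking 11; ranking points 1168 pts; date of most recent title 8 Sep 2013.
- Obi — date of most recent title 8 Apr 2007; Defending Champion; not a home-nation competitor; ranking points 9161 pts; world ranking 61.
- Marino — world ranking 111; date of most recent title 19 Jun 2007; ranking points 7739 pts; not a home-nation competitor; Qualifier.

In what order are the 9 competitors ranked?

By status category: Salazar, Ibarra, Greco, Obi and Lund (Defending Champion); then Chaudhari, Marino, Fontaine and Whitfield (Qualifier).
Among Salazar, Ibarra, Greco, Obi and Lund, by date of most recent title (later first): Salazar, Ibarra and Greco (8 Sep 2013) before Obi and Lund (8 Apr 2007).
Among Salazar, Ibarra and Greco, a home-nation competitor before not a home-nation competitor: Salazar and Ibarra (a home-nation competitor) before Greco (not a home-nation competitor).
Among Salazar and Ibarra, by ranking points (higher first): Salazar (3218 pts) before Ibarra (1168 pts).
Obi and Lund are each not a home-nation competitor, so the next rule applies.
Among Obi and Lund, by ranking points (higher first): Obi (9161 pts) before Lund (950 pts).
Among Chaudhari, Marino, Fontaine and Whitfield, by date of most recent title (later first): Chaudhari and Marino (19 Jun 2007) before Fontaine and Whitfield (23 Sep 2006).
Chaudhari and Marino are each not a home-nation competitor, so the next rule applies.
Among Chaudhari and Marino, by ranking points (lower first) (reversed rule for this group): Chaudhari (2788 pts) before Marino (7739 pts).
Fontaine and Whitfield are each a home-nation competitor, so the next rule applies.
Among Fontaine and Whitfield, by ranking points (lower first) (reversed rule for this group): Fontaine (1829 pts) before Whitfield (8001 pts).
Full order: Salazar, Ibarra, Greco, Obi, Lund, Chaudhari, Marino, Fontaine, Whitfield.

Salazar, Ibarra, Greco, Obi, Lund, Chaudhari, Marino, Fontaine, Whitfield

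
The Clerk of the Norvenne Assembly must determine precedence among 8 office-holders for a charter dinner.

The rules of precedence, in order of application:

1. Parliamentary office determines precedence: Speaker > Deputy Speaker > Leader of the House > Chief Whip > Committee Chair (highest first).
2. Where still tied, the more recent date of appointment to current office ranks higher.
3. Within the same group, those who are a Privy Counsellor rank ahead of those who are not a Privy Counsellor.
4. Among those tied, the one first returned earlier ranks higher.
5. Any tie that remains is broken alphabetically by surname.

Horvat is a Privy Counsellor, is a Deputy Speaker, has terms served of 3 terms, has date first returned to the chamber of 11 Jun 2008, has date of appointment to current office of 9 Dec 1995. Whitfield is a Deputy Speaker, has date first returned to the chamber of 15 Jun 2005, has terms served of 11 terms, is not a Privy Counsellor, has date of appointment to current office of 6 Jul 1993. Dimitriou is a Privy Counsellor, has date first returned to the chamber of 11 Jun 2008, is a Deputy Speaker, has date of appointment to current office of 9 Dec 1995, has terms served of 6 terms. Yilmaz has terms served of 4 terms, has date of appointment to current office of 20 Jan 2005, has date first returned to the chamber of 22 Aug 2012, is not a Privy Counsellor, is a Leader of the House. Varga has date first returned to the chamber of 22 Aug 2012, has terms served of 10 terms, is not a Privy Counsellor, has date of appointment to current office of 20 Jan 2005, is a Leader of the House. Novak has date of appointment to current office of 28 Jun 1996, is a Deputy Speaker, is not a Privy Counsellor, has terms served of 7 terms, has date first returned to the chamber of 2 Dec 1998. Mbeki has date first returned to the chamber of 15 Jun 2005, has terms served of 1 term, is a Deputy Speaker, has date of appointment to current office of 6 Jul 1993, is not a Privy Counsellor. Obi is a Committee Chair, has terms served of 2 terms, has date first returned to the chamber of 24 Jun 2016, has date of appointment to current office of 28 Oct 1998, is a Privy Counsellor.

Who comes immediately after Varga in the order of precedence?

Yilmaz

By parliamentary office: Novak, Dimitriou, Horvat, Mbeki and Whitfield (Deputy Speaker); then Varga and Yilmaz (Leader of the House); then Obi (Committee Chair).
Among Novak, Dimitriou, Horvat, Mbeki and Whitfield, by date of appointment to current office (later first): Novak (28 Jun 1996) before Dimitriou and Horvat (9 Dec 1995) before Mbeki and Whitfield (6 Jul 1993).
Dimitriou and Horvat are each a Privy Counsellor, so the next rule applies.
Dimitriou and Horvat both have date first returned to the chamber 11 Jun 2008, so the next rule applies.
Among Dimitriou and Horvat, alphabetically by surname: Dimitriou before Horvat.
Mbeki and Whitfield are each not a Privy Counsellor, so the next rule applies.
Mbeki and Whitfield both have date first returned to the chamber 15 Jun 2005, so the next rule applies.
Among Mbeki and Whitfield, alphabetically by surname: Mbeki before Whitfield.
Varga and Yilmaz both have date of appointment to current office 20 Jan 2005, so the next rule applies.
Varga and Yilmaz are each not a Privy Counsellor, so the next rule applies.
Varga and Yilmaz both have date first returned to the chamber 22 Aug 2012, so the next rule applies.
Among Varga and Yilmaz, alphabetically by surname: Varga before Yilmaz.
Order: Novak, Dimitriou, Horvat, Mbeki, Whitfield, Varga, Yilmaz, Obi.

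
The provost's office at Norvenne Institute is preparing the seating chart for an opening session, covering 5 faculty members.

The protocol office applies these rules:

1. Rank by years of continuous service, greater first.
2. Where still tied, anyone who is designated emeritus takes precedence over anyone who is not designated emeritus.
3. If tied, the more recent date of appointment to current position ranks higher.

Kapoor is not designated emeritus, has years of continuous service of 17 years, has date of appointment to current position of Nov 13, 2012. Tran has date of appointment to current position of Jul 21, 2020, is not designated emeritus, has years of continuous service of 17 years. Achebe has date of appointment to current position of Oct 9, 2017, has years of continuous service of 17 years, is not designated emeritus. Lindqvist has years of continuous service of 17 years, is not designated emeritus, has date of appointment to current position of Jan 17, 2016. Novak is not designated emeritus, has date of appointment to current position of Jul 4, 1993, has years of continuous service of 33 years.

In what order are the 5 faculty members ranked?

By years of continuous service (higher first): Novak (33 years); then Tran, Achebe, Lindqvist and Kapoor (each 17 years).
Tran, Achebe, Lindqvist and Kapoor are each not designated emeritus, so the next rule applies.
Among Tran, Achebe, Lindqvist and Kapoor, by date of appointment to current position (later first): Tran (Jul 21, 2020) before Achebe (Oct 9, 2017) before Lindqvist (Jan 17, 2016) before Kapoor (Nov 13, 2012).
Full order: Novak, Tran, Achebe, Lindqvist, Kapoor.

Novak, Tran, Achebe, Lindqvist, Kapoor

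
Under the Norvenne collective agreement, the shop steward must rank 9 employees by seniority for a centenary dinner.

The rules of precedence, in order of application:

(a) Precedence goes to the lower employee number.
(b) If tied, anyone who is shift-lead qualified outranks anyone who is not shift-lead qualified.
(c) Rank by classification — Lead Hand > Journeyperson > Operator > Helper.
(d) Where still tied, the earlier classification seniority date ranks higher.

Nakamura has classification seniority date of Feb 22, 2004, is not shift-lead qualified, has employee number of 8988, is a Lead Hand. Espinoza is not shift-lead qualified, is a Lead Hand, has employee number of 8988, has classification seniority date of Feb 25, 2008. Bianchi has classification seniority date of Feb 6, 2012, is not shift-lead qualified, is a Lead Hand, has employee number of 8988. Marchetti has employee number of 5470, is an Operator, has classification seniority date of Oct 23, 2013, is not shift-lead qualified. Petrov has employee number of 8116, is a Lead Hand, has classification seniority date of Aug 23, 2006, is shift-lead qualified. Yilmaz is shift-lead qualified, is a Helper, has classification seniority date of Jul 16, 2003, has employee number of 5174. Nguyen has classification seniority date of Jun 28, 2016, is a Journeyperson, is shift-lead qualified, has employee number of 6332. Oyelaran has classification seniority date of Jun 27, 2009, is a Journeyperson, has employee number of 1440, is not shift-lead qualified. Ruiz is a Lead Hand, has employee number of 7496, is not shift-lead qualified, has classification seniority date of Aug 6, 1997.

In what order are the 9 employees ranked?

By employee number (lower first): Oyelaran (1440); then Yilmaz (5174); then Marchetti (5470); then Nguyen (6332); then Ruiz (7496); then Petrov (8116); then Nakamura, Espinoza and Bianchi (each 8988).
Nakamura, Espinoza and Bianchi are each not shift-lead qualified, so the next rule applies.
Nakamura, Espinoza and Bianchi are each Lead Hand, so the next rule applies.
Among Nakamura, Espinoza and Bianchi, by classification seniority date (earlier first): Nakamura (Feb 22, 2004) before Espinoza (Feb 25, 2008) before Bianchi (Feb 6, 2012).
Full order: Oyelaran, Yilmaz, Marchetti, Nguyen, Ruiz, Petrov, Nakamura, Espinoza, Bianchi.

Oyelaran, Yilmaz, Marchetti, Nguyen, Ruiz, Petrov, Nakamura, Espinoza, Bianchi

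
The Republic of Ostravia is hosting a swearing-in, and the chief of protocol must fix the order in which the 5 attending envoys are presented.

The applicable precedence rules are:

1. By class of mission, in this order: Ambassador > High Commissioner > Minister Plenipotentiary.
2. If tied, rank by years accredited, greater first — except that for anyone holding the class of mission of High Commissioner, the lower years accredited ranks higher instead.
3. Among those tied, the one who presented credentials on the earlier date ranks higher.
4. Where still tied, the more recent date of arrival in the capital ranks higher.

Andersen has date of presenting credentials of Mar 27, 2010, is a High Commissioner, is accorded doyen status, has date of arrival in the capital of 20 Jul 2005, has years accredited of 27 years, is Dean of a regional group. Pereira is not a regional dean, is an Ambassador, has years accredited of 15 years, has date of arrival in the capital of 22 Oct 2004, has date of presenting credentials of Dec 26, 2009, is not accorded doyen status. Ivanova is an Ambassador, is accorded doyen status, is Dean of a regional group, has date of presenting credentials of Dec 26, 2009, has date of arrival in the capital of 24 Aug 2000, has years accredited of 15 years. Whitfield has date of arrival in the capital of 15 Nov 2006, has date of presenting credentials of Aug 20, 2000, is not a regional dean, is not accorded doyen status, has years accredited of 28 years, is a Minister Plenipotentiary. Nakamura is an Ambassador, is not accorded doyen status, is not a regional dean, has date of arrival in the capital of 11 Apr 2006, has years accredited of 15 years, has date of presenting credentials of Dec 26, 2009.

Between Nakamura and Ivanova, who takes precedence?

By class of mission: Nakamura, Pereira and Ivanova (Ambassador); then Andersen (High Commissioner); then Whitfield (Minister Plenipotentiary).
Nakamura, Pereira and Ivanova all have years accredited 15 years, so the next rule applies.
Nakamura, Pereira and Ivanova all have date of presenting credentials Dec 26, 2009, so the next rule applies.
Among Nakamura, Pereira and Ivanova, by date of arrival in the capital (later first): Nakamura (11 Apr 2006) before Pereira (22 Oct 2004) before Ivanova (24 Aug 2000).
So Nakamura takes precedence.

Nakamura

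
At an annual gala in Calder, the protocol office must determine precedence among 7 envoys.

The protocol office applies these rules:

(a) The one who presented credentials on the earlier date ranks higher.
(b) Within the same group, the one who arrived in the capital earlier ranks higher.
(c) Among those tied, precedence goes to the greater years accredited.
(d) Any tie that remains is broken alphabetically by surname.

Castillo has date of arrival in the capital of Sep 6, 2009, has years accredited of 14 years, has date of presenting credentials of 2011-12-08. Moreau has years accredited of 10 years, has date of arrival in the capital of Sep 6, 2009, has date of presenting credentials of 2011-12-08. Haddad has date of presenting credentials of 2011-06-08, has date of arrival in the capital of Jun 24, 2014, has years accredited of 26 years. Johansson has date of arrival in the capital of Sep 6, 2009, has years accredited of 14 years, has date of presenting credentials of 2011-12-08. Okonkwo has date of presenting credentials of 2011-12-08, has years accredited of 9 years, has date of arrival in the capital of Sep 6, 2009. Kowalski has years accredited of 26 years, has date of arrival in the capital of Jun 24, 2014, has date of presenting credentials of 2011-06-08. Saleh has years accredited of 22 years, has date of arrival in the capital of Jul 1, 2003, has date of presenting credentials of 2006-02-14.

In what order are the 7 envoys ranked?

By date of presenting credentials (earlier first): Saleh (2006-02-14); then Haddad and Kowalski (both 2011-06-08); then Castillo, Johansson, Moreau and Okonkwo (each 2011-12-08).
Haddad and Kowalski both have date of arrival in the capital Jun 24, 2014, so the next rule applies.
Haddad and Kowalski both have years accredited 26 years, so the next rule applies.
Among Haddad and Kowalski, alphabetically by surname: Haddad before Kowalski.
Castillo, Johansson, Moreau and Okonkwo all have date of arrival in the capital Sep 6, 2009, so the next rule applies.
Among Castillo, Johansson, Moreau and Okonkwo, by years accredited (higher first): Castillo and Johansson (14 years) before Moreau (10 years) before Okonkwo (9 years).
Among Castillo and Johansson, alphabetically by surname: Castillo before Johansson.
Full order: Saleh, Haddad, Kowalski, Castillo, Johansson, Moreau, Okonkwo.

Saleh, Haddad, Kowalski, Castillo, Johansson, Moreau, Okonkwo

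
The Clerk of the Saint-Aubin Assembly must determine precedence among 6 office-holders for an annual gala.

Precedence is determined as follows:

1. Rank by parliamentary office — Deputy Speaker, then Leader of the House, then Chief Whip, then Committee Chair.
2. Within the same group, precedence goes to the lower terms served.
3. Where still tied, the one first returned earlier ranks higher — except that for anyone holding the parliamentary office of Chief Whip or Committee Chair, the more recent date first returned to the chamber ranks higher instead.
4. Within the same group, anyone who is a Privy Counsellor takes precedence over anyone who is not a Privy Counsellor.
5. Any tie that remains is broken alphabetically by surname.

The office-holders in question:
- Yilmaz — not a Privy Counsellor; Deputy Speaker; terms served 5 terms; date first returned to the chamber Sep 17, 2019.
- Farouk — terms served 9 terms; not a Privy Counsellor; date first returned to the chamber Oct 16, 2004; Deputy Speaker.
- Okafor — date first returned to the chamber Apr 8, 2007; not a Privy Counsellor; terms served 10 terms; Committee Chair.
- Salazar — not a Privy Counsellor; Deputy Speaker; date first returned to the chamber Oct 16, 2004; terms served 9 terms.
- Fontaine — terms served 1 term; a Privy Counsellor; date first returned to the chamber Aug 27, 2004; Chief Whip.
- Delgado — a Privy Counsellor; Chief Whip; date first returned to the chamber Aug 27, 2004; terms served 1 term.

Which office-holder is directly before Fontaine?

Delgado

By parliamentary office: Yilmaz, Farouk and Salazar (Deputy Speaker); then Delgado and Fontaine (Chief Whip); then Okafor (Committee Chair).
Among Yilmaz, Farouk and Salazar, by terms served (lower first): Yilmaz (5 terms) before Farouk and Salazar (9 terms).
Farouk and Salazar both have date first returned to the chamber Oct 16, 2004, so the next rule applies.
Farouk and Salazar are each not a Privy Counsellor, so the next rule applies.
Among Farouk and Salazar, alphabetically by surname: Farouk before Salazar.
Delgado and Fontaine both have terms served 1 term, so the next rule applies.
Delgado and Fontaine both have date first returned to the chamber Aug 27, 2004, so the next rule applies.
Delgado and Fontaine are each a Privy Counsellor, so the next rule applies.
Among Delgado and Fontaine, alphabetically by surname: Delgado before Fontaine.
Order: Yilmaz, Farouk, Salazar, Delgado, Fontaine, Okafor.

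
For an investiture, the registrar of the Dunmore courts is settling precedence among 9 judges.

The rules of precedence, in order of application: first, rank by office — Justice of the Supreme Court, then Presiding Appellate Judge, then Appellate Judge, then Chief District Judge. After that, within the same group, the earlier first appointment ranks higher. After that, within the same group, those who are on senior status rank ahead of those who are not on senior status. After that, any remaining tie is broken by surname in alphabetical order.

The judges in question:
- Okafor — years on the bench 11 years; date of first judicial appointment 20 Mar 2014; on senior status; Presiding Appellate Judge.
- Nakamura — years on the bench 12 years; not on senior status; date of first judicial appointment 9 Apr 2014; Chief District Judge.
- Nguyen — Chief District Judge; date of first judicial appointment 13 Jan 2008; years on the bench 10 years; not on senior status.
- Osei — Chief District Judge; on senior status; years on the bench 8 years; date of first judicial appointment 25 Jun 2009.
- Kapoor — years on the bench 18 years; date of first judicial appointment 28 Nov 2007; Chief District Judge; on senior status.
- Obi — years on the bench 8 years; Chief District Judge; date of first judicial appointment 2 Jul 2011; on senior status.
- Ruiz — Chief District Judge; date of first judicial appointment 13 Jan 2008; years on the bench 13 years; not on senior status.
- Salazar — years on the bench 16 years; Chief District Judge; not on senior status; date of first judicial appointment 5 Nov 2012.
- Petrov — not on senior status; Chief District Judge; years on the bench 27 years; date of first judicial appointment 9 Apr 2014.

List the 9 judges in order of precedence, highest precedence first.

By office: Okafor (Presiding Appellate Judge); then Kapoor, Nguyen, Ruiz, Osei, Obi, Salazar, Nakamura and Petrov (Chief District Judge).
Among Kapoor, Nguyen, Ruiz, Osei, Obi, Salazar, Nakamura and Petrov, by date of first judicial appointment (earlier first): Kapoor (28 Nov 2007) before Nguyen and Ruiz (13 Jan 2008) before Osei (25 Jun 2009) before Obi (2 Jul 2011) before Salazar (5 Nov 2012) before Nakamura and Petrov (9 Apr 2014).
Nguyen and Ruiz are each not on senior status, so the next rule applies.
Among Nguyen and Ruiz, alphabetically by surname: Nguyen before Ruiz.
Nakamura and Petrov are each not on senior status, so the next rule applies.
Among Nakamura and Petrov, alphabetically by surname: Nakamura before Petrov.
Full order: Okafor, Kapoor, Nguyen, Ruiz, Osei, Obi, Salazar, Nakamura, Petrov.

Okafor, Kapoor, Nguyen, Ruiz, Osei, Obi, Salazar, Nakamura, Petrov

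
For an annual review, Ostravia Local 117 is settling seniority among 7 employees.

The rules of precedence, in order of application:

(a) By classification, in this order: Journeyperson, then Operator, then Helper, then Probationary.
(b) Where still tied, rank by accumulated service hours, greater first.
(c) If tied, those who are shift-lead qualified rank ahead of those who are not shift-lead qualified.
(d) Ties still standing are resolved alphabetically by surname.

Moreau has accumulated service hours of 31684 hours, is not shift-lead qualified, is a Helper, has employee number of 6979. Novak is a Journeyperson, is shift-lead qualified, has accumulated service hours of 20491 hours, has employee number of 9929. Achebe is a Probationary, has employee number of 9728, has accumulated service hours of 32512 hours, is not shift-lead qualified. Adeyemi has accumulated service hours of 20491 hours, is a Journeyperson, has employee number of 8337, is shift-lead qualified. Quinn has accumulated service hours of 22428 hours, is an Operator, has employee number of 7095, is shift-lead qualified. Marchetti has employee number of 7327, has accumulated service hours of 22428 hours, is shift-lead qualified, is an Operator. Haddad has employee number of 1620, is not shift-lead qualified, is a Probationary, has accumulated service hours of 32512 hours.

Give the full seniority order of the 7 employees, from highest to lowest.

Adeyemi, Novak, Marchetti, Quinn, Moreau, Achebe, Haddad

By classification: Adeyemi and Novak (Journeyperson); then Marchetti and Quinn (Operator); then Moreau (Helper); then Achebe and Haddad (Probationary).
Adeyemi and Novak both have accumulated service hours 20491 hours, so the next rule applies.
Adeyemi and Novak are each shift-lead qualified, so the next rule applies.
Among Adeyemi and Novak, alphabetically by surname: Adeyemi before Novak.
Marchetti and Quinn both have accumulated service hours 22428 hours, so the next rule applies.
Marchetti and Quinn are each shift-lead qualified, so the next rule applies.
Among Marchetti and Quinn, alphabetically by surname: Marchetti before Quinn.
Achebe and Haddad both have accumulated service hours 32512 hours, so the next rule applies.
Achebe and Haddad are each not shift-lead qualified, so the next rule applies.
Among Achebe and Haddad, alphabetically by surname: Achebe before Haddad.
Full order: Adeyemi, Novak, Marchetti, Quinn, Moreau, Achebe, Haddad.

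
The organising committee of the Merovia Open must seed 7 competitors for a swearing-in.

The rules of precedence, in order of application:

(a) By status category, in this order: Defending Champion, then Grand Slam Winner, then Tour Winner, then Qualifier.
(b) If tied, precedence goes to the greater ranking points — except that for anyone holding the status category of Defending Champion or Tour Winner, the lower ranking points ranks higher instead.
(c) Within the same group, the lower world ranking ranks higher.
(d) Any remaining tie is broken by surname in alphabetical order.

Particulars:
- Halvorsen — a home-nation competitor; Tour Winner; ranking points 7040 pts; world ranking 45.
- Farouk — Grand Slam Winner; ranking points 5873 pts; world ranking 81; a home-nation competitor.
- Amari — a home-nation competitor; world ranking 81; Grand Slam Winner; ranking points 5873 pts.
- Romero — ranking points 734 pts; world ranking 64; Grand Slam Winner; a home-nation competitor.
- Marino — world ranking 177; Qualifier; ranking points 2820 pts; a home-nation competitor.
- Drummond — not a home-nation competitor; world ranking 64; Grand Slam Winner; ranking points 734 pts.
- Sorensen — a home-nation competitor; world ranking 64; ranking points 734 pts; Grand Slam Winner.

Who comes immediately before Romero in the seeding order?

By status category: Amari, Farouk, Drummond, Romero and Sorensen (Grand Slam Winner); then Halvorsen (Tour Winner); then Marino (Qualifier).
Among Amari, Farouk, Drummond, Romero and Sorensen, by ranking points (higher first): Amari and Farouk (5873 pts) before Drummond, Romero and Sorensen (734 pts).
Amari and Farouk both have world ranking 81, so the next rule applies.
Among Amari and Farouk, alphabetically by surname: Amari before Farouk.
Drummond, Romero and Sorensen all have world ranking 64, so the next rule applies.
Among Drummond, Romero and Sorensen, alphabetically by surname: Drummond before Romero before Sorensen.
Order: Amari, Farouk, Drummond, Romero, Sorensen, Halvorsen, Marino.

Drummond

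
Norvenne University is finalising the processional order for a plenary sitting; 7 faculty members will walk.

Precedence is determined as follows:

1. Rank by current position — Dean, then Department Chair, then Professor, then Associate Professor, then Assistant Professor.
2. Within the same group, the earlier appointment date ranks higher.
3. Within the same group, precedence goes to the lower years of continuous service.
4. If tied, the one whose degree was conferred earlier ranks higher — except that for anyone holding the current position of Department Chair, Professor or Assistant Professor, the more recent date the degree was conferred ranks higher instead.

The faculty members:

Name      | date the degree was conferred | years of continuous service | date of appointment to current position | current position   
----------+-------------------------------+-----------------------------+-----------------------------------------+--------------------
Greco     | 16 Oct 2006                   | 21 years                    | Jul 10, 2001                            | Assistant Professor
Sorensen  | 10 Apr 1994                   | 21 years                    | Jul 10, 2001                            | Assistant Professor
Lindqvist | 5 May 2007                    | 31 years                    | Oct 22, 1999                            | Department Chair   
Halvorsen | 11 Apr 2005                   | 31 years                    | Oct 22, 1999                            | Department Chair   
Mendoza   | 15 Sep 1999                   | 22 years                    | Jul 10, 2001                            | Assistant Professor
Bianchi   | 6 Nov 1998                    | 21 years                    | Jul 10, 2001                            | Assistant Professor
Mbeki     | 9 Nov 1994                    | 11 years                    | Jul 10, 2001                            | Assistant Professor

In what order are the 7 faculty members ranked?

By current position: Lindqvist and Halvorsen (Department Chair); then Mbeki, Greco, Bianchi, Sorensen and Mendoza (Assistant Professor).
Lindqvist and Halvorsen both have date of appointment to current position Oct 22, 1999, so the next rule applies.
Lindqvist and Halvorsen both have years of continuous service 31 years, so the next rule applies.
Among Lindqvist and Halvorsen, by date the degree was conferred (later first) (reversed rule for this group): Lindqvist (5 May 2007) before Halvorsen (11 Apr 2005).
Mbeki, Greco, Bianchi, Sorensen and Mendoza all have date of appointment to current position Jul 10, 2001, so the next rule applies.
Among Mbeki, Greco, Bianchi, Sorensen and Mendoza, by years of continuous service (lower first): Mbeki (11 years) before Greco, Bianchi and Sorensen (21 years) before Mendoza (22 years).
Among Greco, Bianchi and Sorensen, by date the degree was conferred (later first) (reversed rule for this group): Greco (16 Oct 2006) before Bianchi (6 Nov 1998) before Sorensen (10 Apr 1994).
Full order: Lindqvist, Halvorsen, Mbeki, Greco, Bianchi, Sorensen, Mendoza.

Lindqvist, Halvorsen, Mbeki, Greco, Bianchi, Sorensen, Mendoza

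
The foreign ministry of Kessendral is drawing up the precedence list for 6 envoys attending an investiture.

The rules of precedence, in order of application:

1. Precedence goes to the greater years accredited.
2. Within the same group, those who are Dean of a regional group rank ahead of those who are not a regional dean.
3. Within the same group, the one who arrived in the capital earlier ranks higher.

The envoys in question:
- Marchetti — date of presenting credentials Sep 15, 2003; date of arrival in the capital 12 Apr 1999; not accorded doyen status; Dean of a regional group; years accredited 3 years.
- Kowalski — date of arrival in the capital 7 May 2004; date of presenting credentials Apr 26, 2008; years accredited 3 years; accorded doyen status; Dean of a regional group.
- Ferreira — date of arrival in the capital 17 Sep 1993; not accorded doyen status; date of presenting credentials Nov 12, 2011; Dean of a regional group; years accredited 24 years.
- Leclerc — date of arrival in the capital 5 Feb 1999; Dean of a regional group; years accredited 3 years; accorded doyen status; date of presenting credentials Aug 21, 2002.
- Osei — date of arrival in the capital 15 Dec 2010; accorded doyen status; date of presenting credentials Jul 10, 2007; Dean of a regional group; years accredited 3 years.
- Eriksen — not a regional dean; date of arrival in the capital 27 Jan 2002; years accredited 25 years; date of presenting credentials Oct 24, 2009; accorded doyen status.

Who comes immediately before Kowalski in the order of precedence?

Marchetti

By years accredited (higher first): Eriksen (25 years); then Ferreira (24 years); then Leclerc, Marchetti, Kowalski and Osei (each 3 years).
Leclerc, Marchetti, Kowalski and Osei are each Dean of a regional group, so the next rule applies.
Among Leclerc, Marchetti, Kowalski and Osei, by date of arrival in the capital (earlier first): Leclerc (5 Feb 1999) before Marchetti (12 Apr 1999) before Kowalski (7 May 2004) before Osei (15 Dec 2010).
Order: Eriksen, Ferreira, Leclerc, Marchetti, Kowalski, Osei.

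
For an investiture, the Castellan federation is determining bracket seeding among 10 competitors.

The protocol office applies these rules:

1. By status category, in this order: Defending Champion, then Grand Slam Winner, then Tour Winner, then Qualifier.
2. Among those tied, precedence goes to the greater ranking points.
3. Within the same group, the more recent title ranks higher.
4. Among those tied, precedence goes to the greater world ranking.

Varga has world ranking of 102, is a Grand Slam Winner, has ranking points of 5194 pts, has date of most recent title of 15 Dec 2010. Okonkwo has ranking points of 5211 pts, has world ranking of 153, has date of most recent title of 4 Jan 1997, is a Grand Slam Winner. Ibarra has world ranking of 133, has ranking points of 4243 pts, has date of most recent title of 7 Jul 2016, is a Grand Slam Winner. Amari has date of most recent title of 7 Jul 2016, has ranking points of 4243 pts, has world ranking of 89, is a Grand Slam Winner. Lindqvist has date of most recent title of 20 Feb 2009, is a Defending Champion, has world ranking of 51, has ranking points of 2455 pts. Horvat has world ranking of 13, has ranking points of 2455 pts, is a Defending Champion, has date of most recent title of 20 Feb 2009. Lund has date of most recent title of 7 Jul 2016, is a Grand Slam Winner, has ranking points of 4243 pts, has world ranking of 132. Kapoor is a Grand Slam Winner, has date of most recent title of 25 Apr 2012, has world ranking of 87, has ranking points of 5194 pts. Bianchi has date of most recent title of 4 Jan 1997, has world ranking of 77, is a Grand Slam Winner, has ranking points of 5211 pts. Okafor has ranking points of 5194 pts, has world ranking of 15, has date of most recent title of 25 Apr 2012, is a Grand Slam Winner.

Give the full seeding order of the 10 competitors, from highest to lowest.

Lindqvist, Horvat, Okonkwo, Bianchi, Kapoor, Okafor, Varga, Ibarra, Lund, Amari

By status category: Lindqvist and Horvat (Defending Champion); then Okonkwo, Bianchi, Kapoor, Okafor, Varga, Ibarra, Lund and Amari (Grand Slam Winner).
Lindqvist and Horvat both have ranking points 2455 pts, so the next rule applies.
Lindqvist and Horvat both have date of most recent title 20 Feb 2009, so the next rule applies.
Among Lindqvist and Horvat, by world ranking (higher first): Lindqvist (51) before Horvat (13).
Among Okonkwo, Bianchi, Kapoor, Okafor, Varga, Ibarra, Lund and Amari, by ranking points (higher first): Okonkwo and Bianchi (5211 pts) before Kapoor, Okafor and Varga (5194 pts) before Ibarra, Lund and Amari (4243 pts).
Okonkwo and Bianchi both have date of most recent title 4 Jan 1997, so the next rule applies.
Among Okonkwo and Bianchi, by world ranking (higher first): Okonkwo (153) before Bianchi (77).
Among Kapoor, Okafor and Varga, by date of most recent title (later first): Kapoor and Okafor (25 Apr 2012) before Varga (15 Dec 2010).
Among Kapoor and Okafor, by world ranking (higher first): Kapoor (87) before Okafor (15).
Ibarra, Lund and Amari all have date of most recent title 7 Jul 2016, so the next rule applies.
Among Ibarra, Lund and Amari, by world ranking (higher first): Ibarra (133) before Lund (132) before Amari (89).
Full order: Lindqvist, Horvat, Okonkwo, Bianchi, Kapoor, Okafor, Varga, Ibarra, Lund, Amari.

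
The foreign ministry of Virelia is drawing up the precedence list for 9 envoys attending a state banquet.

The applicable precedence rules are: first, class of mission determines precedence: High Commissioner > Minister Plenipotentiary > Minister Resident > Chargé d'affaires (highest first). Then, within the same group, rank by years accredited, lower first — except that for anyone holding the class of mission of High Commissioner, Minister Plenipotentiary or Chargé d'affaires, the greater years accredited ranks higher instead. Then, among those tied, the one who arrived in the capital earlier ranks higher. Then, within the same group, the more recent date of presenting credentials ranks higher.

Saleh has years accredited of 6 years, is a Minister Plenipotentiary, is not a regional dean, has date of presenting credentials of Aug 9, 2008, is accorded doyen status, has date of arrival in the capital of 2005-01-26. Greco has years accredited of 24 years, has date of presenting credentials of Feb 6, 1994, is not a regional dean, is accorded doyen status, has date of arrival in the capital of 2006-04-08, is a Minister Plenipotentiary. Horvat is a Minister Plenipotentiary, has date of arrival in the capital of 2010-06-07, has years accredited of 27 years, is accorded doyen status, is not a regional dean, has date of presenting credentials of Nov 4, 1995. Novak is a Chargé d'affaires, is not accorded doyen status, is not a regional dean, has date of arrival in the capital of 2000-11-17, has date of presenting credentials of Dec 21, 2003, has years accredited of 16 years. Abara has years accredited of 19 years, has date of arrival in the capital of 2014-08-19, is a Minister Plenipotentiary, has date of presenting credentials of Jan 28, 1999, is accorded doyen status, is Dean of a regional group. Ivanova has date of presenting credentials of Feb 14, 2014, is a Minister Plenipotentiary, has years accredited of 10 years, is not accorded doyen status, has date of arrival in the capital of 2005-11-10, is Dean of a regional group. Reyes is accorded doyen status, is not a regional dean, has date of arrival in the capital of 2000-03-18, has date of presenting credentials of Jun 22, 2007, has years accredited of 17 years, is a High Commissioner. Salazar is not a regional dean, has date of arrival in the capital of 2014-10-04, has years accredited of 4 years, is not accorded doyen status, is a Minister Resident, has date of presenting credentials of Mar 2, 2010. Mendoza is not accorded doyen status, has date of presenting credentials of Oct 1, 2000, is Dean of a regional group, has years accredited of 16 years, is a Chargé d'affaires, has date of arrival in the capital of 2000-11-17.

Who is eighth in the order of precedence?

Novak

By class of mission: Reyes (High Commissioner); then Horvat, Greco, Abara, Ivanova and Saleh (Minister Plenipotentiary); then Salazar (Minister Resident); then Novak and Mendoza (Chargé d'affaires).
Among Horvat, Greco, Abara, Ivanova and Saleh, by years accredited (higher first) (reversed rule for this group): Horvat (27 years) before Greco (24 years) before Abara (19 years) before Ivanova (10 years) before Saleh (6 years).
Novak and Mendoza both have years accredited 16 years, so the next rule applies.
Novak and Mendoza both have date of arrival in the capital 2000-11-17, so the next rule applies.
Among Novak and Mendoza, by date of presenting credentials (later first): Novak (Dec 21, 2003) before Mendoza (Oct 1, 2000).
Order: Reyes, Horvat, Greco, Abara, Ivanova, Saleh, Salazar, Novak, Mendoza.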